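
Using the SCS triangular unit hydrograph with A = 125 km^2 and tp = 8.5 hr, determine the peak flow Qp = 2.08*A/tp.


SCS formula: Qp = 2.08 * A / tp.
Qp = 2.08 * 125 / 8.5
   = 260.0 / 8.5
   = 30.59 m^3/s per cm.

30.59


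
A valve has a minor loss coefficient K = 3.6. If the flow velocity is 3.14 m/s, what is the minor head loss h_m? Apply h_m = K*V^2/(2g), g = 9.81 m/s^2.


Minor loss formula: h_m = K * V^2/(2g).
V^2 = 3.14^2 = 9.8596.
V^2/(2g) = 9.8596 / 19.62 = 0.5025 m.
h_m = 3.6 * 0.5025 = 1.8091 m.

1.8091


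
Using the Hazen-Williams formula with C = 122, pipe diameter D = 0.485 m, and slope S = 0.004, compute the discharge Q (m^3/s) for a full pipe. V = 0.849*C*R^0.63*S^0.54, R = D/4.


For a full circular pipe, R = D/4 = 0.485/4 = 0.1212 m.
V = 0.849 * 122 * 0.1212^0.63 * 0.004^0.54
  = 0.849 * 122 * 0.264679 * 0.050712
  = 1.3903 m/s.
Pipe area A = pi*D^2/4 = pi*0.485^2/4 = 0.1847 m^2.
Q = A * V = 0.1847 * 1.3903 = 0.2568 m^3/s.

0.2568


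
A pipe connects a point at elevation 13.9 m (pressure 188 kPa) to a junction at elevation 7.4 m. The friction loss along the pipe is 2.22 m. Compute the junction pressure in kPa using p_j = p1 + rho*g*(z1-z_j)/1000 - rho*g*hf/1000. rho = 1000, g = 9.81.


Junction pressure: p_j = p1 + rho*g*(z1 - z_j)/1000 - rho*g*hf/1000.
Elevation term = 1000*9.81*(13.9 - 7.4)/1000 = 63.765 kPa.
Friction term = 1000*9.81*2.22/1000 = 21.778 kPa.
p_j = 188 + 63.765 - 21.778 = 229.99 kPa.

229.99


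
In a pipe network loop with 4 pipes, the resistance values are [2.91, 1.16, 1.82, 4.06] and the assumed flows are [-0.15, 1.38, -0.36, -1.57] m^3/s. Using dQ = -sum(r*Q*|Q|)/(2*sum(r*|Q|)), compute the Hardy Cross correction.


Numerator terms (r*Q*|Q|): 2.91*-0.15*|-0.15| = -0.0655; 1.16*1.38*|1.38| = 2.2091; 1.82*-0.36*|-0.36| = -0.2359; 4.06*-1.57*|-1.57| = -10.0075.
Sum of numerator = -8.0997.
Denominator terms (r*|Q|): 2.91*|-0.15| = 0.4365; 1.16*|1.38| = 1.6008; 1.82*|-0.36| = 0.6552; 4.06*|-1.57| = 6.3742.
2 * sum of denominator = 2 * 9.0667 = 18.1334.
dQ = --8.0997 / 18.1334 = 0.4467 m^3/s.

0.4467


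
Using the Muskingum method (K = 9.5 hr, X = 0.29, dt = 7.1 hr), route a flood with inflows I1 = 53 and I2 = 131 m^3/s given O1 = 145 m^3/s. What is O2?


Muskingum coefficients:
denom = 2*K*(1-X) + dt = 2*9.5*(1-0.29) + 7.1 = 20.59.
C0 = (dt - 2*K*X)/denom = (7.1 - 2*9.5*0.29)/20.59 = 0.0772.
C1 = (dt + 2*K*X)/denom = (7.1 + 2*9.5*0.29)/20.59 = 0.6124.
C2 = (2*K*(1-X) - dt)/denom = 0.3103.
O2 = C0*I2 + C1*I1 + C2*O1
   = 0.0772*131 + 0.6124*53 + 0.3103*145
   = 87.58 m^3/s.

87.58


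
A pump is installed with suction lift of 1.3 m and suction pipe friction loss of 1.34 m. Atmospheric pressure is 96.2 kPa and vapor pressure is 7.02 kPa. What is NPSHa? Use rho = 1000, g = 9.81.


NPSHa = p_atm/(rho*g) - z_s - hf_s - p_vap/(rho*g).
p_atm/(rho*g) = 96.2*1000 / (1000*9.81) = 9.806 m.
p_vap/(rho*g) = 7.02*1000 / (1000*9.81) = 0.716 m.
NPSHa = 9.806 - 1.3 - 1.34 - 0.716
      = 6.45 m.

6.45


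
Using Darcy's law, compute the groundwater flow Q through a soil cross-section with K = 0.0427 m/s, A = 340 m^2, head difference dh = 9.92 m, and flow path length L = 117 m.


Darcy's law: Q = K * A * i, where i = dh/L.
Hydraulic gradient i = 9.92 / 117 = 0.084786.
Q = 0.0427 * 340 * 0.084786
  = 1.2309 m^3/s.

1.2309


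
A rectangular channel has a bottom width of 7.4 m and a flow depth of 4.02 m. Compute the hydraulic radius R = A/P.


For a rectangular section:
Flow area A = b * y = 7.4 * 4.02 = 29.75 m^2.
Wetted perimeter P = b + 2y = 7.4 + 2*4.02 = 15.44 m.
Hydraulic radius R = A/P = 29.75 / 15.44 = 1.9267 m.

1.9267


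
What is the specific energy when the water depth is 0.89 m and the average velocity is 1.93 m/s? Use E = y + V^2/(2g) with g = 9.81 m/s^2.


Specific energy E = y + V^2/(2g).
Velocity head = V^2/(2g) = 1.93^2 / (2*9.81) = 3.7249 / 19.62 = 0.1899 m.
E = 0.89 + 0.1899 = 1.0799 m.

1.0799


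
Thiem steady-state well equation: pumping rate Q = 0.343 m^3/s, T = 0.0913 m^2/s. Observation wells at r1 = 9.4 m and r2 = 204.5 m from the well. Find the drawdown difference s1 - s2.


Thiem equation: s1 - s2 = Q/(2*pi*T) * ln(r2/r1).
ln(r2/r1) = ln(204.5/9.4) = 3.0799.
Q/(2*pi*T) = 0.343 / (2*pi*0.0913) = 0.343 / 0.5737 = 0.5979.
s1 - s2 = 0.5979 * 3.0799 = 1.8415 m.

1.8415


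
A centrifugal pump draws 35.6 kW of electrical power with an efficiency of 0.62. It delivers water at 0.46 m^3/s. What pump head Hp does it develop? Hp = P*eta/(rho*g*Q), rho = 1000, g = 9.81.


Pump head formula: Hp = P * eta / (rho * g * Q).
Numerator: P * eta = 35.6 * 1000 * 0.62 = 22072.0 W.
Denominator: rho * g * Q = 1000 * 9.81 * 0.46 = 4512.6.
Hp = 22072.0 / 4512.6 = 4.89 m.

4.89


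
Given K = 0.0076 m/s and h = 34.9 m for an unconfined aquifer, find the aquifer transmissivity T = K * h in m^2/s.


Transmissivity is defined as T = K * h.
T = 0.0076 * 34.9
  = 0.2652 m^2/s.

0.2652


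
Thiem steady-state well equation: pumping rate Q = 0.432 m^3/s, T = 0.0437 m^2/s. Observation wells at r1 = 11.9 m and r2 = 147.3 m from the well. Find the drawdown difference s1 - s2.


Thiem equation: s1 - s2 = Q/(2*pi*T) * ln(r2/r1).
ln(r2/r1) = ln(147.3/11.9) = 2.5159.
Q/(2*pi*T) = 0.432 / (2*pi*0.0437) = 0.432 / 0.2746 = 1.5733.
s1 - s2 = 1.5733 * 2.5159 = 3.9584 m.

3.9584


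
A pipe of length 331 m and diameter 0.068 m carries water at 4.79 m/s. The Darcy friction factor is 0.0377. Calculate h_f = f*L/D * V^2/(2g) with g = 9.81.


Darcy-Weisbach equation: h_f = f * (L/D) * V^2/(2g).
f * L/D = 0.0377 * 331/0.068 = 183.5103.
V^2/(2g) = 4.79^2 / (2*9.81) = 22.9441 / 19.62 = 1.1694 m.
h_f = 183.5103 * 1.1694 = 214.601 m.

214.601


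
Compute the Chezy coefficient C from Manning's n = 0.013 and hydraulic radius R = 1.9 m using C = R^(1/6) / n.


The Chezy coefficient relates to Manning's n through C = R^(1/6) / n.
R^(1/6) = 1.9^(1/6) = 1.112907.
C = 1.112907 / 0.013 = 85.61 m^(1/2)/s.

85.61


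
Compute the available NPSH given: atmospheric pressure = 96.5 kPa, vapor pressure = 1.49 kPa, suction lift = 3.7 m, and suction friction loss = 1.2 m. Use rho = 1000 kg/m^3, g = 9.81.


NPSHa = p_atm/(rho*g) - z_s - hf_s - p_vap/(rho*g).
p_atm/(rho*g) = 96.5*1000 / (1000*9.81) = 9.837 m.
p_vap/(rho*g) = 1.49*1000 / (1000*9.81) = 0.152 m.
NPSHa = 9.837 - 3.7 - 1.2 - 0.152
      = 4.79 m.

4.79


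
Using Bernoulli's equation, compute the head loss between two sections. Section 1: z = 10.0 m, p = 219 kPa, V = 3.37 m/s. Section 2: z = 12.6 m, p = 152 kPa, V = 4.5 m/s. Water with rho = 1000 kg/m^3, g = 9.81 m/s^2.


Total head at each section: H = z + p/(rho*g) + V^2/(2g).
H1 = 10.0 + 219*1000/(1000*9.81) + 3.37^2/(2*9.81)
   = 10.0 + 22.324 + 0.5788
   = 32.903 m.
H2 = 12.6 + 152*1000/(1000*9.81) + 4.5^2/(2*9.81)
   = 12.6 + 15.494 + 1.0321
   = 29.127 m.
h_L = H1 - H2 = 32.903 - 29.127 = 3.776 m.

3.776


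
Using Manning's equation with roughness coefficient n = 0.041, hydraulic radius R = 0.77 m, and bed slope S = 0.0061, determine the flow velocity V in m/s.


Manning's equation gives V = (1/n) * R^(2/3) * S^(1/2).
First, compute R^(2/3) = 0.77^(2/3) = 0.8401.
Next, S^(1/2) = 0.0061^(1/2) = 0.078102.
Then 1/n = 1/0.041 = 24.39.
V = 24.39 * 0.8401 * 0.078102 = 1.6003 m/s.

1.6003


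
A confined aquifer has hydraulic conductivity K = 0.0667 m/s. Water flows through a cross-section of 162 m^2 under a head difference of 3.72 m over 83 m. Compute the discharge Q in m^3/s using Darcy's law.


Darcy's law: Q = K * A * i, where i = dh/L.
Hydraulic gradient i = 3.72 / 83 = 0.044819.
Q = 0.0667 * 162 * 0.044819
  = 0.4843 m^3/s.

0.4843


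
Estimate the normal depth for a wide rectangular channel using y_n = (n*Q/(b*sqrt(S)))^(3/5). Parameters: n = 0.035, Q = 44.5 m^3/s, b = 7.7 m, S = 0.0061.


We use the wide-channel approximation y_n = (n*Q/(b*sqrt(S)))^(3/5).
sqrt(S) = sqrt(0.0061) = 0.078102.
Numerator: n*Q = 0.035 * 44.5 = 1.5575.
Denominator: b*sqrt(S) = 7.7 * 0.078102 = 0.601385.
arg = 2.5898.
y_n = 2.5898^(3/5) = 1.77 m.

1.77


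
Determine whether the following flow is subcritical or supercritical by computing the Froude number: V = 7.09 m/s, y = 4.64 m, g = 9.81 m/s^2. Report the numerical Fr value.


The Froude number is defined as Fr = V / sqrt(g*y).
g*y = 9.81 * 4.64 = 45.5184.
sqrt(g*y) = sqrt(45.5184) = 6.7467.
Fr = 7.09 / 6.7467 = 1.0509.
Since Fr > 1, the flow is supercritical.

1.0509


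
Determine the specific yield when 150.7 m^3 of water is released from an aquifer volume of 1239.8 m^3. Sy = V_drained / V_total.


Specific yield Sy = Volume drained / Total volume.
Sy = 150.7 / 1239.8
   = 0.1216.

0.1216


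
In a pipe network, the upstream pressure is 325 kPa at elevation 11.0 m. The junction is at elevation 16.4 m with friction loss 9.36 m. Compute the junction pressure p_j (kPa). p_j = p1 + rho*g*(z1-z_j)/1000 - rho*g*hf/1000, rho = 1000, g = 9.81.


Junction pressure: p_j = p1 + rho*g*(z1 - z_j)/1000 - rho*g*hf/1000.
Elevation term = 1000*9.81*(11.0 - 16.4)/1000 = -52.974 kPa.
Friction term = 1000*9.81*9.36/1000 = 91.822 kPa.
p_j = 325 + -52.974 - 91.822 = 180.2 kPa.

180.2


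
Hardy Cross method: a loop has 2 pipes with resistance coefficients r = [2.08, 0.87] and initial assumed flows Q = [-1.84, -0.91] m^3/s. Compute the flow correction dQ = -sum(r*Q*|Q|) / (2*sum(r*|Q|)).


Numerator terms (r*Q*|Q|): 2.08*-1.84*|-1.84| = -7.042; 0.87*-0.91*|-0.91| = -0.7204.
Sum of numerator = -7.7625.
Denominator terms (r*|Q|): 2.08*|-1.84| = 3.8272; 0.87*|-0.91| = 0.7917.
2 * sum of denominator = 2 * 4.6189 = 9.2378.
dQ = --7.7625 / 9.2378 = 0.8403 m^3/s.

0.8403


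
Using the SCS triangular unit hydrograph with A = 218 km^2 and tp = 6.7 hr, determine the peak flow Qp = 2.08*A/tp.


SCS formula: Qp = 2.08 * A / tp.
Qp = 2.08 * 218 / 6.7
   = 453.44 / 6.7
   = 67.68 m^3/s per cm.

67.68


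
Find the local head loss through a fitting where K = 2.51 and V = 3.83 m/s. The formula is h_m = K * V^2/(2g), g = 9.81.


Minor loss formula: h_m = K * V^2/(2g).
V^2 = 3.83^2 = 14.6689.
V^2/(2g) = 14.6689 / 19.62 = 0.7477 m.
h_m = 2.51 * 0.7477 = 1.8766 m.

1.8766


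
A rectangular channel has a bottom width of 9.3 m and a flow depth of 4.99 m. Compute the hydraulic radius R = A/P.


For a rectangular section:
Flow area A = b * y = 9.3 * 4.99 = 46.41 m^2.
Wetted perimeter P = b + 2y = 9.3 + 2*4.99 = 19.28 m.
Hydraulic radius R = A/P = 46.41 / 19.28 = 2.407 m.

2.407


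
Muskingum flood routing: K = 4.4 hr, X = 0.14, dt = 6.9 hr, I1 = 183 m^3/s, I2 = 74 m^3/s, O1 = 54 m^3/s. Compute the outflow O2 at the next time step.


Muskingum coefficients:
denom = 2*K*(1-X) + dt = 2*4.4*(1-0.14) + 6.9 = 14.468.
C0 = (dt - 2*K*X)/denom = (6.9 - 2*4.4*0.14)/14.468 = 0.3918.
C1 = (dt + 2*K*X)/denom = (6.9 + 2*4.4*0.14)/14.468 = 0.5621.
C2 = (2*K*(1-X) - dt)/denom = 0.0462.
O2 = C0*I2 + C1*I1 + C2*O1
   = 0.3918*74 + 0.5621*183 + 0.0462*54
   = 134.34 m^3/s.

134.34


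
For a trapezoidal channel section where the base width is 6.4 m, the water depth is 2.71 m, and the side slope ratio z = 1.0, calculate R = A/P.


For a trapezoidal section with side slope z:
A = (b + z*y)*y = (6.4 + 1.0*2.71)*2.71 = 24.688 m^2.
P = b + 2*y*sqrt(1 + z^2) = 6.4 + 2*2.71*sqrt(1 + 1.0^2) = 14.065 m.
R = A/P = 24.688 / 14.065 = 1.7553 m.

1.7553


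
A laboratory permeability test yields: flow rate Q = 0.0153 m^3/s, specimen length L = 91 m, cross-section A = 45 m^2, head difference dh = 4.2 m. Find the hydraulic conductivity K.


From K = Q*L / (A*dh):
Numerator: Q*L = 0.0153 * 91 = 1.3923.
Denominator: A*dh = 45 * 4.2 = 189.0.
K = 1.3923 / 189.0 = 0.007367 m/s.

0.007367


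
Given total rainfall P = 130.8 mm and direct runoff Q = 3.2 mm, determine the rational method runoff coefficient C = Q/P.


The runoff coefficient C = runoff depth / rainfall depth.
C = 3.2 / 130.8
  = 0.0245.

0.0245


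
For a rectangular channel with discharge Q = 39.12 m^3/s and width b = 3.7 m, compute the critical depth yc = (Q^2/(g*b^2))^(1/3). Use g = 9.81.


Using yc = (Q^2 / (g * b^2))^(1/3):
Q^2 = 39.12^2 = 1530.37.
g * b^2 = 9.81 * 3.7^2 = 9.81 * 13.69 = 134.3.
Q^2 / (g*b^2) = 1530.37 / 134.3 = 11.3952.
yc = 11.3952^(1/3) = 2.2503 m.

2.2503


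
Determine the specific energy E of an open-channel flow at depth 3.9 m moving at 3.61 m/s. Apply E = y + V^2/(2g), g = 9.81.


Specific energy E = y + V^2/(2g).
Velocity head = V^2/(2g) = 3.61^2 / (2*9.81) = 13.0321 / 19.62 = 0.6642 m.
E = 3.9 + 0.6642 = 4.5642 m.

4.5642


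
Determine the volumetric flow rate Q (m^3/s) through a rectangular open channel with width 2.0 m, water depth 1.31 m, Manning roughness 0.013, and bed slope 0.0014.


For a rectangular channel, the cross-sectional area A = b * y = 2.0 * 1.31 = 2.62 m^2.
The wetted perimeter P = b + 2y = 2.0 + 2*1.31 = 4.62 m.
Hydraulic radius R = A/P = 2.62/4.62 = 0.5671 m.
Velocity V = (1/n)*R^(2/3)*S^(1/2) = (1/0.013)*0.5671^(2/3)*0.0014^(1/2) = 1.9719 m/s.
Discharge Q = A * V = 2.62 * 1.9719 = 5.166 m^3/s.

5.166


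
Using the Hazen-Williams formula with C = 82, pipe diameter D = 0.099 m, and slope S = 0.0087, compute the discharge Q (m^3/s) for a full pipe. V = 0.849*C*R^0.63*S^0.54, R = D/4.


For a full circular pipe, R = D/4 = 0.099/4 = 0.0248 m.
V = 0.849 * 82 * 0.0248^0.63 * 0.0087^0.54
  = 0.849 * 82 * 0.097264 * 0.077151
  = 0.5224 m/s.
Pipe area A = pi*D^2/4 = pi*0.099^2/4 = 0.0077 m^2.
Q = A * V = 0.0077 * 0.5224 = 0.004 m^3/s.

0.004


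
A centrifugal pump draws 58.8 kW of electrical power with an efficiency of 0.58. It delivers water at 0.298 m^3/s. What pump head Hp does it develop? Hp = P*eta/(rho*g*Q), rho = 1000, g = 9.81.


Pump head formula: Hp = P * eta / (rho * g * Q).
Numerator: P * eta = 58.8 * 1000 * 0.58 = 34104.0 W.
Denominator: rho * g * Q = 1000 * 9.81 * 0.298 = 2923.38.
Hp = 34104.0 / 2923.38 = 11.67 m.

11.67


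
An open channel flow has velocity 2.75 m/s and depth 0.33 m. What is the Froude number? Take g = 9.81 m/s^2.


The Froude number is defined as Fr = V / sqrt(g*y).
g*y = 9.81 * 0.33 = 3.2373.
sqrt(g*y) = sqrt(3.2373) = 1.7992.
Fr = 2.75 / 1.7992 = 1.5284.

1.5284


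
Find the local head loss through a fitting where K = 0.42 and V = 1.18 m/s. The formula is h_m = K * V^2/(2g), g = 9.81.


Minor loss formula: h_m = K * V^2/(2g).
V^2 = 1.18^2 = 1.3924.
V^2/(2g) = 1.3924 / 19.62 = 0.071 m.
h_m = 0.42 * 0.071 = 0.0298 m.

0.0298


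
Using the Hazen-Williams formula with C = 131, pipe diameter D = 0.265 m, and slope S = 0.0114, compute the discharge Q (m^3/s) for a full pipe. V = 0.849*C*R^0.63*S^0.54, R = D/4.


For a full circular pipe, R = D/4 = 0.265/4 = 0.0663 m.
V = 0.849 * 131 * 0.0663^0.63 * 0.0114^0.54
  = 0.849 * 131 * 0.180862 * 0.089275
  = 1.7958 m/s.
Pipe area A = pi*D^2/4 = pi*0.265^2/4 = 0.0552 m^2.
Q = A * V = 0.0552 * 1.7958 = 0.099 m^3/s.

0.099


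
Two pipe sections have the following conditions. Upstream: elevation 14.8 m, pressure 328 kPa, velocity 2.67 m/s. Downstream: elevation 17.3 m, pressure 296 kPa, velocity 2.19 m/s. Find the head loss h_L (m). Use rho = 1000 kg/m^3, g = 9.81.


Total head at each section: H = z + p/(rho*g) + V^2/(2g).
H1 = 14.8 + 328*1000/(1000*9.81) + 2.67^2/(2*9.81)
   = 14.8 + 33.435 + 0.3633
   = 48.599 m.
H2 = 17.3 + 296*1000/(1000*9.81) + 2.19^2/(2*9.81)
   = 17.3 + 30.173 + 0.2444
   = 47.718 m.
h_L = H1 - H2 = 48.599 - 47.718 = 0.881 m.

0.881


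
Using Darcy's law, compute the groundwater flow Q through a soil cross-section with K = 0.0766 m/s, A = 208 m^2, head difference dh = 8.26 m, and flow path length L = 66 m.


Darcy's law: Q = K * A * i, where i = dh/L.
Hydraulic gradient i = 8.26 / 66 = 0.125152.
Q = 0.0766 * 208 * 0.125152
  = 1.994 m^3/s.

1.994


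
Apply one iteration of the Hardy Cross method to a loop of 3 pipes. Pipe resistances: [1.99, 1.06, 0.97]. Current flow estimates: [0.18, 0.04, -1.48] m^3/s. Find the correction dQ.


Numerator terms (r*Q*|Q|): 1.99*0.18*|0.18| = 0.0645; 1.06*0.04*|0.04| = 0.0017; 0.97*-1.48*|-1.48| = -2.1247.
Sum of numerator = -2.0585.
Denominator terms (r*|Q|): 1.99*|0.18| = 0.3582; 1.06*|0.04| = 0.0424; 0.97*|-1.48| = 1.4356.
2 * sum of denominator = 2 * 1.8362 = 3.6724.
dQ = --2.0585 / 3.6724 = 0.5605 m^3/s.

0.5605


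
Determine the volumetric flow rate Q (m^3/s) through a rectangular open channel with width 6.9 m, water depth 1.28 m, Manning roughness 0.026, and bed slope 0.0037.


For a rectangular channel, the cross-sectional area A = b * y = 6.9 * 1.28 = 8.83 m^2.
The wetted perimeter P = b + 2y = 6.9 + 2*1.28 = 9.46 m.
Hydraulic radius R = A/P = 8.83/9.46 = 0.9336 m.
Velocity V = (1/n)*R^(2/3)*S^(1/2) = (1/0.026)*0.9336^(2/3)*0.0037^(1/2) = 2.2348 m/s.
Discharge Q = A * V = 8.83 * 2.2348 = 19.738 m^3/s.

19.738


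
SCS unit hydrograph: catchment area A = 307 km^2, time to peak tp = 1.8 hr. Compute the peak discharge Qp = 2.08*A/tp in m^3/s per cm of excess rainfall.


SCS formula: Qp = 2.08 * A / tp.
Qp = 2.08 * 307 / 1.8
   = 638.56 / 1.8
   = 354.76 m^3/s per cm.

354.76


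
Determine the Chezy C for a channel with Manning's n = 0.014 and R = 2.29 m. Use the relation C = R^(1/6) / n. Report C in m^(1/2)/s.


The Chezy coefficient relates to Manning's n through C = R^(1/6) / n.
R^(1/6) = 2.29^(1/6) = 1.148081.
C = 1.148081 / 0.014 = 82.01 m^(1/2)/s.

82.01


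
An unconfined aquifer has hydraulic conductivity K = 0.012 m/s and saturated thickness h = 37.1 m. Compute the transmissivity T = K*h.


Transmissivity is defined as T = K * h.
T = 0.012 * 37.1
  = 0.4452 m^2/s.

0.4452


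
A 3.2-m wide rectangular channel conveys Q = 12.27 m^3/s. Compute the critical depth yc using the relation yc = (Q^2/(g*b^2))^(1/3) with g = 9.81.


Using yc = (Q^2 / (g * b^2))^(1/3):
Q^2 = 12.27^2 = 150.55.
g * b^2 = 9.81 * 3.2^2 = 9.81 * 10.24 = 100.45.
Q^2 / (g*b^2) = 150.55 / 100.45 = 1.4988.
yc = 1.4988^(1/3) = 1.1444 m.

1.1444


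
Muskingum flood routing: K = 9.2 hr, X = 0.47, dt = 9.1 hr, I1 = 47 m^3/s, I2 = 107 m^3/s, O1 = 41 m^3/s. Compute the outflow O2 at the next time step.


Muskingum coefficients:
denom = 2*K*(1-X) + dt = 2*9.2*(1-0.47) + 9.1 = 18.852.
C0 = (dt - 2*K*X)/denom = (9.1 - 2*9.2*0.47)/18.852 = 0.024.
C1 = (dt + 2*K*X)/denom = (9.1 + 2*9.2*0.47)/18.852 = 0.9414.
C2 = (2*K*(1-X) - dt)/denom = 0.0346.
O2 = C0*I2 + C1*I1 + C2*O1
   = 0.024*107 + 0.9414*47 + 0.0346*41
   = 48.23 m^3/s.

48.23


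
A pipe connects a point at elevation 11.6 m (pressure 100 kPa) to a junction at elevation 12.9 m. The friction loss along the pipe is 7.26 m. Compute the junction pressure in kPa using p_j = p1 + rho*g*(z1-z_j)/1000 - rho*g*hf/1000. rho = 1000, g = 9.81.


Junction pressure: p_j = p1 + rho*g*(z1 - z_j)/1000 - rho*g*hf/1000.
Elevation term = 1000*9.81*(11.6 - 12.9)/1000 = -12.753 kPa.
Friction term = 1000*9.81*7.26/1000 = 71.221 kPa.
p_j = 100 + -12.753 - 71.221 = 16.03 kPa.

16.03


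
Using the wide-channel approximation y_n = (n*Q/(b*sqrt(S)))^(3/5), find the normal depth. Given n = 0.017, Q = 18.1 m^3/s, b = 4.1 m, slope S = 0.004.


We use the wide-channel approximation y_n = (n*Q/(b*sqrt(S)))^(3/5).
sqrt(S) = sqrt(0.004) = 0.063246.
Numerator: n*Q = 0.017 * 18.1 = 0.3077.
Denominator: b*sqrt(S) = 4.1 * 0.063246 = 0.259309.
arg = 1.1866.
y_n = 1.1866^(3/5) = 1.1081 m.

1.1081


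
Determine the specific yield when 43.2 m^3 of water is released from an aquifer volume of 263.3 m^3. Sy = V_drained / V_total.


Specific yield Sy = Volume drained / Total volume.
Sy = 43.2 / 263.3
   = 0.1641.

0.1641


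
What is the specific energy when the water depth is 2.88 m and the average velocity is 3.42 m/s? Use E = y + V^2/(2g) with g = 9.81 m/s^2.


Specific energy E = y + V^2/(2g).
Velocity head = V^2/(2g) = 3.42^2 / (2*9.81) = 11.6964 / 19.62 = 0.5961 m.
E = 2.88 + 0.5961 = 3.4761 m.

3.4761


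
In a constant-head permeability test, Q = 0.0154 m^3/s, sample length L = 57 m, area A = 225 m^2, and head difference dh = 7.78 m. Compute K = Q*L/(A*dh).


From K = Q*L / (A*dh):
Numerator: Q*L = 0.0154 * 57 = 0.8778.
Denominator: A*dh = 225 * 7.78 = 1750.5.
K = 0.8778 / 1750.5 = 0.000501 m/s.

0.000501


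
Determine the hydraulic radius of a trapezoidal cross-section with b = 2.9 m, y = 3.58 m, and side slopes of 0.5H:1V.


For a trapezoidal section with side slope z:
A = (b + z*y)*y = (2.9 + 0.5*3.58)*3.58 = 16.79 m^2.
P = b + 2*y*sqrt(1 + z^2) = 2.9 + 2*3.58*sqrt(1 + 0.5^2) = 10.905 m.
R = A/P = 16.79 / 10.905 = 1.5397 m.

1.5397


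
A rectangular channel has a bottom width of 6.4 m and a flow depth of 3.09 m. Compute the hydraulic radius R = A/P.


For a rectangular section:
Flow area A = b * y = 6.4 * 3.09 = 19.78 m^2.
Wetted perimeter P = b + 2y = 6.4 + 2*3.09 = 12.58 m.
Hydraulic radius R = A/P = 19.78 / 12.58 = 1.572 m.

1.572


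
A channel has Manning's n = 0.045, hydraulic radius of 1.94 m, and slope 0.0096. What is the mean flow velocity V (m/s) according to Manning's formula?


Manning's equation gives V = (1/n) * R^(2/3) * S^(1/2).
First, compute R^(2/3) = 1.94^(2/3) = 1.5555.
Next, S^(1/2) = 0.0096^(1/2) = 0.09798.
Then 1/n = 1/0.045 = 22.22.
V = 22.22 * 1.5555 * 0.09798 = 3.3868 m/s.

3.3868


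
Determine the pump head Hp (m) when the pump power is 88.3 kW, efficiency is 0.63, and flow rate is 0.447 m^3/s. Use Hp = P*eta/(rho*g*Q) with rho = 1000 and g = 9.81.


Pump head formula: Hp = P * eta / (rho * g * Q).
Numerator: P * eta = 88.3 * 1000 * 0.63 = 55629.0 W.
Denominator: rho * g * Q = 1000 * 9.81 * 0.447 = 4385.07.
Hp = 55629.0 / 4385.07 = 12.69 m.

12.69


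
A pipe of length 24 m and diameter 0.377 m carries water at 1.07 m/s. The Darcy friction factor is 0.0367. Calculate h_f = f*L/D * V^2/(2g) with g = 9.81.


Darcy-Weisbach equation: h_f = f * (L/D) * V^2/(2g).
f * L/D = 0.0367 * 24/0.377 = 2.3363.
V^2/(2g) = 1.07^2 / (2*9.81) = 1.1449 / 19.62 = 0.0584 m.
h_f = 2.3363 * 0.0584 = 0.136 m.

0.136


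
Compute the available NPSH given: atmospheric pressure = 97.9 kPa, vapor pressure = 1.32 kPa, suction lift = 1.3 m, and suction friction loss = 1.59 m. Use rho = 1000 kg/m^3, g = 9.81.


NPSHa = p_atm/(rho*g) - z_s - hf_s - p_vap/(rho*g).
p_atm/(rho*g) = 97.9*1000 / (1000*9.81) = 9.98 m.
p_vap/(rho*g) = 1.32*1000 / (1000*9.81) = 0.135 m.
NPSHa = 9.98 - 1.3 - 1.59 - 0.135
      = 6.96 m.

6.96


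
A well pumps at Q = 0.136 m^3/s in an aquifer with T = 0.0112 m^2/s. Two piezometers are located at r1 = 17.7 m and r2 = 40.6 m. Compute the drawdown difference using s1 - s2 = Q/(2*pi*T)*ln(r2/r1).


Thiem equation: s1 - s2 = Q/(2*pi*T) * ln(r2/r1).
ln(r2/r1) = ln(40.6/17.7) = 0.8302.
Q/(2*pi*T) = 0.136 / (2*pi*0.0112) = 0.136 / 0.0704 = 1.9326.
s1 - s2 = 1.9326 * 0.8302 = 1.6044 m.

1.6044


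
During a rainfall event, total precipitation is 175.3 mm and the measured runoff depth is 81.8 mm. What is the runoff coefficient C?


The runoff coefficient C = runoff depth / rainfall depth.
C = 81.8 / 175.3
  = 0.4666.

0.4666


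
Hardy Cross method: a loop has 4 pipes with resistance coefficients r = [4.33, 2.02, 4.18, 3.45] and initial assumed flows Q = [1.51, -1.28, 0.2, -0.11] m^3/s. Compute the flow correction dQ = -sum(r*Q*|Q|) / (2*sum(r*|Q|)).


Numerator terms (r*Q*|Q|): 4.33*1.51*|1.51| = 9.8728; 2.02*-1.28*|-1.28| = -3.3096; 4.18*0.2*|0.2| = 0.1672; 3.45*-0.11*|-0.11| = -0.0417.
Sum of numerator = 6.6887.
Denominator terms (r*|Q|): 4.33*|1.51| = 6.5383; 2.02*|-1.28| = 2.5856; 4.18*|0.2| = 0.836; 3.45*|-0.11| = 0.3795.
2 * sum of denominator = 2 * 10.3394 = 20.6788.
dQ = -6.6887 / 20.6788 = -0.3235 m^3/s.

-0.3235


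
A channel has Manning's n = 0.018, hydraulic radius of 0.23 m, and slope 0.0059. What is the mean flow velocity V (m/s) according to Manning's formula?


Manning's equation gives V = (1/n) * R^(2/3) * S^(1/2).
First, compute R^(2/3) = 0.23^(2/3) = 0.3754.
Next, S^(1/2) = 0.0059^(1/2) = 0.076811.
Then 1/n = 1/0.018 = 55.56.
V = 55.56 * 0.3754 * 0.076811 = 1.6019 m/s.

1.6019


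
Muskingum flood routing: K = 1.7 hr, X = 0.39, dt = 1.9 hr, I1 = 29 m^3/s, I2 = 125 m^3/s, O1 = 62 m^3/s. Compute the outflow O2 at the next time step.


Muskingum coefficients:
denom = 2*K*(1-X) + dt = 2*1.7*(1-0.39) + 1.9 = 3.974.
C0 = (dt - 2*K*X)/denom = (1.9 - 2*1.7*0.39)/3.974 = 0.1444.
C1 = (dt + 2*K*X)/denom = (1.9 + 2*1.7*0.39)/3.974 = 0.8118.
C2 = (2*K*(1-X) - dt)/denom = 0.0438.
O2 = C0*I2 + C1*I1 + C2*O1
   = 0.1444*125 + 0.8118*29 + 0.0438*62
   = 44.31 m^3/s.

44.31


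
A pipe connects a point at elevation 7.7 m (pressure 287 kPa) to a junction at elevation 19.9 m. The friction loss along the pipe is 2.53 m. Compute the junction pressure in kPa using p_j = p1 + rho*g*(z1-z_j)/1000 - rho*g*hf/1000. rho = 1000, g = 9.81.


Junction pressure: p_j = p1 + rho*g*(z1 - z_j)/1000 - rho*g*hf/1000.
Elevation term = 1000*9.81*(7.7 - 19.9)/1000 = -119.682 kPa.
Friction term = 1000*9.81*2.53/1000 = 24.819 kPa.
p_j = 287 + -119.682 - 24.819 = 142.5 kPa.

142.5


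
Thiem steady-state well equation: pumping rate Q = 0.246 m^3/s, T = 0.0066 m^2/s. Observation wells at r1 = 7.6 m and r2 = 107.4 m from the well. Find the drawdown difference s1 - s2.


Thiem equation: s1 - s2 = Q/(2*pi*T) * ln(r2/r1).
ln(r2/r1) = ln(107.4/7.6) = 2.6484.
Q/(2*pi*T) = 0.246 / (2*pi*0.0066) = 0.246 / 0.0415 = 5.9321.
s1 - s2 = 5.9321 * 2.6484 = 15.7107 m.

15.7107


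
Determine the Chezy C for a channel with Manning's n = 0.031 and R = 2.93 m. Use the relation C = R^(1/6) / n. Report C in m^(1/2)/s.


The Chezy coefficient relates to Manning's n through C = R^(1/6) / n.
R^(1/6) = 2.93^(1/6) = 1.196221.
C = 1.196221 / 0.031 = 38.59 m^(1/2)/s.

38.59


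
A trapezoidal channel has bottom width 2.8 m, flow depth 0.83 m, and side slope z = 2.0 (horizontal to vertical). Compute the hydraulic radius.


For a trapezoidal section with side slope z:
A = (b + z*y)*y = (2.8 + 2.0*0.83)*0.83 = 3.702 m^2.
P = b + 2*y*sqrt(1 + z^2) = 2.8 + 2*0.83*sqrt(1 + 2.0^2) = 6.512 m.
R = A/P = 3.702 / 6.512 = 0.5685 m.

0.5685


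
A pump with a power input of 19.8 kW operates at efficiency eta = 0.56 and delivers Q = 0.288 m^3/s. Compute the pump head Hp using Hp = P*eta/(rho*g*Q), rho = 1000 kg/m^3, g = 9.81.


Pump head formula: Hp = P * eta / (rho * g * Q).
Numerator: P * eta = 19.8 * 1000 * 0.56 = 11088.0 W.
Denominator: rho * g * Q = 1000 * 9.81 * 0.288 = 2825.28.
Hp = 11088.0 / 2825.28 = 3.92 m.

3.92


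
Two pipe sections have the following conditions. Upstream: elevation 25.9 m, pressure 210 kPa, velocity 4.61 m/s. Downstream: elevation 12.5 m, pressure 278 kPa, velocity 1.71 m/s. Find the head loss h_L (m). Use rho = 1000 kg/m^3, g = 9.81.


Total head at each section: H = z + p/(rho*g) + V^2/(2g).
H1 = 25.9 + 210*1000/(1000*9.81) + 4.61^2/(2*9.81)
   = 25.9 + 21.407 + 1.0832
   = 48.39 m.
H2 = 12.5 + 278*1000/(1000*9.81) + 1.71^2/(2*9.81)
   = 12.5 + 28.338 + 0.149
   = 40.987 m.
h_L = H1 - H2 = 48.39 - 40.987 = 7.402 m.

7.402


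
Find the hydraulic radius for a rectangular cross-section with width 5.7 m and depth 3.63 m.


For a rectangular section:
Flow area A = b * y = 5.7 * 3.63 = 20.69 m^2.
Wetted perimeter P = b + 2y = 5.7 + 2*3.63 = 12.96 m.
Hydraulic radius R = A/P = 20.69 / 12.96 = 1.5965 m.

1.5965


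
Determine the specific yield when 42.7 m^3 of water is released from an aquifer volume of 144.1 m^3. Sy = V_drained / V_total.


Specific yield Sy = Volume drained / Total volume.
Sy = 42.7 / 144.1
   = 0.2963.

0.2963


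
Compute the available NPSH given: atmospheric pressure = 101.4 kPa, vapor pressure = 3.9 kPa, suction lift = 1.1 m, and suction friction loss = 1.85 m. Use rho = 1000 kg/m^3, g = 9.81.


NPSHa = p_atm/(rho*g) - z_s - hf_s - p_vap/(rho*g).
p_atm/(rho*g) = 101.4*1000 / (1000*9.81) = 10.336 m.
p_vap/(rho*g) = 3.9*1000 / (1000*9.81) = 0.398 m.
NPSHa = 10.336 - 1.1 - 1.85 - 0.398
      = 6.99 m.

6.99


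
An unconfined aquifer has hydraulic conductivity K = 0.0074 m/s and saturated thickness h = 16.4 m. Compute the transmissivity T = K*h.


Transmissivity is defined as T = K * h.
T = 0.0074 * 16.4
  = 0.1214 m^2/s.

0.1214


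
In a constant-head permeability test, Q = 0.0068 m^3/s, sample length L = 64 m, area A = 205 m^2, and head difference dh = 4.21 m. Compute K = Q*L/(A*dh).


From K = Q*L / (A*dh):
Numerator: Q*L = 0.0068 * 64 = 0.4352.
Denominator: A*dh = 205 * 4.21 = 863.05.
K = 0.4352 / 863.05 = 0.000504 m/s.

0.000504


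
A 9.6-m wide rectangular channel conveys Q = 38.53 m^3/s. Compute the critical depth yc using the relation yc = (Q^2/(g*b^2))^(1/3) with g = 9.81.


Using yc = (Q^2 / (g * b^2))^(1/3):
Q^2 = 38.53^2 = 1484.56.
g * b^2 = 9.81 * 9.6^2 = 9.81 * 92.16 = 904.09.
Q^2 / (g*b^2) = 1484.56 / 904.09 = 1.642.
yc = 1.642^(1/3) = 1.1798 m.

1.1798


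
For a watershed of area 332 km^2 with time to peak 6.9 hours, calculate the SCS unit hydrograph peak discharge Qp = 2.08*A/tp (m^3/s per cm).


SCS formula: Qp = 2.08 * A / tp.
Qp = 2.08 * 332 / 6.9
   = 690.56 / 6.9
   = 100.08 m^3/s per cm.

100.08


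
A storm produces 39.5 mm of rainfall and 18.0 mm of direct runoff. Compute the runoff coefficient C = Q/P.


The runoff coefficient C = runoff depth / rainfall depth.
C = 18.0 / 39.5
  = 0.4557.

0.4557


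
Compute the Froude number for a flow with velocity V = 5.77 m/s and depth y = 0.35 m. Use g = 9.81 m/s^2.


The Froude number is defined as Fr = V / sqrt(g*y).
g*y = 9.81 * 0.35 = 3.4335.
sqrt(g*y) = sqrt(3.4335) = 1.853.
Fr = 5.77 / 1.853 = 3.1139.

3.1139


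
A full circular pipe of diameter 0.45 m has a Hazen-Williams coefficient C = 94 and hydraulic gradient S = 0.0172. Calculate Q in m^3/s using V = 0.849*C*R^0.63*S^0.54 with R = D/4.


For a full circular pipe, R = D/4 = 0.45/4 = 0.1125 m.
V = 0.849 * 94 * 0.1125^0.63 * 0.0172^0.54
  = 0.849 * 94 * 0.252479 * 0.111477
  = 2.2462 m/s.
Pipe area A = pi*D^2/4 = pi*0.45^2/4 = 0.159 m^2.
Q = A * V = 0.159 * 2.2462 = 0.3572 m^3/s.

0.3572


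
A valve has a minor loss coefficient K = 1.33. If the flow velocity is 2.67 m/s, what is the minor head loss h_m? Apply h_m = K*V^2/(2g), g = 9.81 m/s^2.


Minor loss formula: h_m = K * V^2/(2g).
V^2 = 2.67^2 = 7.1289.
V^2/(2g) = 7.1289 / 19.62 = 0.3633 m.
h_m = 1.33 * 0.3633 = 0.4833 m.

0.4833


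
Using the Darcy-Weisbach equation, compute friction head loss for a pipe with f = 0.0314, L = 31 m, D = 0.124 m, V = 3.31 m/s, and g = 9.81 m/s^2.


Darcy-Weisbach equation: h_f = f * (L/D) * V^2/(2g).
f * L/D = 0.0314 * 31/0.124 = 7.85.
V^2/(2g) = 3.31^2 / (2*9.81) = 10.9561 / 19.62 = 0.5584 m.
h_f = 7.85 * 0.5584 = 4.384 m.

4.384


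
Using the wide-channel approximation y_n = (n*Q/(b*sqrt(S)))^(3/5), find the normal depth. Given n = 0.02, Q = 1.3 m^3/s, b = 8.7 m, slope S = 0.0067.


We use the wide-channel approximation y_n = (n*Q/(b*sqrt(S)))^(3/5).
sqrt(S) = sqrt(0.0067) = 0.081854.
Numerator: n*Q = 0.02 * 1.3 = 0.026.
Denominator: b*sqrt(S) = 8.7 * 0.081854 = 0.71213.
arg = 0.0365.
y_n = 0.0365^(3/5) = 0.1372 m.

0.1372


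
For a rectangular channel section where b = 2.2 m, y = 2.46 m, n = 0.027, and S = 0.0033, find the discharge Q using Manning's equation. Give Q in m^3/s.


For a rectangular channel, the cross-sectional area A = b * y = 2.2 * 2.46 = 5.41 m^2.
The wetted perimeter P = b + 2y = 2.2 + 2*2.46 = 7.12 m.
Hydraulic radius R = A/P = 5.41/7.12 = 0.7601 m.
Velocity V = (1/n)*R^(2/3)*S^(1/2) = (1/0.027)*0.7601^(2/3)*0.0033^(1/2) = 1.7721 m/s.
Discharge Q = A * V = 5.41 * 1.7721 = 9.59 m^3/s.

9.59


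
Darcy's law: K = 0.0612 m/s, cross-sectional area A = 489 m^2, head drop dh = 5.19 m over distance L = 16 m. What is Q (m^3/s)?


Darcy's law: Q = K * A * i, where i = dh/L.
Hydraulic gradient i = 5.19 / 16 = 0.324375.
Q = 0.0612 * 489 * 0.324375
  = 9.7075 m^3/s.

9.7075


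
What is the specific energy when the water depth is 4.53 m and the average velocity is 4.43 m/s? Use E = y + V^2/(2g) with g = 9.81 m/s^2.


Specific energy E = y + V^2/(2g).
Velocity head = V^2/(2g) = 4.43^2 / (2*9.81) = 19.6249 / 19.62 = 1.0002 m.
E = 4.53 + 1.0002 = 5.5302 m.

5.5302


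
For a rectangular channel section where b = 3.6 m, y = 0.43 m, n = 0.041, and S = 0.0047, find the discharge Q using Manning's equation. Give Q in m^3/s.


For a rectangular channel, the cross-sectional area A = b * y = 3.6 * 0.43 = 1.55 m^2.
The wetted perimeter P = b + 2y = 3.6 + 2*0.43 = 4.46 m.
Hydraulic radius R = A/P = 1.55/4.46 = 0.3471 m.
Velocity V = (1/n)*R^(2/3)*S^(1/2) = (1/0.041)*0.3471^(2/3)*0.0047^(1/2) = 0.8258 m/s.
Discharge Q = A * V = 1.55 * 0.8258 = 1.278 m^3/s.

1.278


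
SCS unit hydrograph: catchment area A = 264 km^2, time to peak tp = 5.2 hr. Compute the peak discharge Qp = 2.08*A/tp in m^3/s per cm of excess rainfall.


SCS formula: Qp = 2.08 * A / tp.
Qp = 2.08 * 264 / 5.2
   = 549.12 / 5.2
   = 105.6 m^3/s per cm.

105.6


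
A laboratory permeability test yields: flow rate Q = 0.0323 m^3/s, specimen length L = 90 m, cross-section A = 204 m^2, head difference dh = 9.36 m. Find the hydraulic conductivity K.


From K = Q*L / (A*dh):
Numerator: Q*L = 0.0323 * 90 = 2.907.
Denominator: A*dh = 204 * 9.36 = 1909.44.
K = 2.907 / 1909.44 = 0.001522 m/s.

0.001522


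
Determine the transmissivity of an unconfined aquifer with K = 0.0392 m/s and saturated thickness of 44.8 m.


Transmissivity is defined as T = K * h.
T = 0.0392 * 44.8
  = 1.7562 m^2/s.

1.7562


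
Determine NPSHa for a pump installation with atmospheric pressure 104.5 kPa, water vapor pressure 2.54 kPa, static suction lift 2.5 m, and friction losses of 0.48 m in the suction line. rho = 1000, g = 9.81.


NPSHa = p_atm/(rho*g) - z_s - hf_s - p_vap/(rho*g).
p_atm/(rho*g) = 104.5*1000 / (1000*9.81) = 10.652 m.
p_vap/(rho*g) = 2.54*1000 / (1000*9.81) = 0.259 m.
NPSHa = 10.652 - 2.5 - 0.48 - 0.259
      = 7.41 m.

7.41


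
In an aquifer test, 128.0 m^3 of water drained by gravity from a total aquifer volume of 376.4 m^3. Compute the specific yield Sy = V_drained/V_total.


Specific yield Sy = Volume drained / Total volume.
Sy = 128.0 / 376.4
   = 0.3401.

0.3401


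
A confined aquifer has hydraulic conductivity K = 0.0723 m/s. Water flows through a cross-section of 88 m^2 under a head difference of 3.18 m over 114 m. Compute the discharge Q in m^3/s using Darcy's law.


Darcy's law: Q = K * A * i, where i = dh/L.
Hydraulic gradient i = 3.18 / 114 = 0.027895.
Q = 0.0723 * 88 * 0.027895
  = 0.1775 m^3/s.

0.1775


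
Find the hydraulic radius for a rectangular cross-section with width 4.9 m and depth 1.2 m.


For a rectangular section:
Flow area A = b * y = 4.9 * 1.2 = 5.88 m^2.
Wetted perimeter P = b + 2y = 4.9 + 2*1.2 = 7.3 m.
Hydraulic radius R = A/P = 5.88 / 7.3 = 0.8055 m.

0.8055


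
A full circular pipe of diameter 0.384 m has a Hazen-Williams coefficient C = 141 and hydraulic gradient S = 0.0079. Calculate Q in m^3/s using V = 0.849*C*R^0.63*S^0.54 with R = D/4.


For a full circular pipe, R = D/4 = 0.384/4 = 0.096 m.
V = 0.849 * 141 * 0.096^0.63 * 0.0079^0.54
  = 0.849 * 141 * 0.228471 * 0.073235
  = 2.003 m/s.
Pipe area A = pi*D^2/4 = pi*0.384^2/4 = 0.1158 m^2.
Q = A * V = 0.1158 * 2.003 = 0.232 m^3/s.

0.232


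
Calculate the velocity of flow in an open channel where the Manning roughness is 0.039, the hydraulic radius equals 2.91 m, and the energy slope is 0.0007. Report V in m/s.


Manning's equation gives V = (1/n) * R^(2/3) * S^(1/2).
First, compute R^(2/3) = 2.91^(2/3) = 2.0383.
Next, S^(1/2) = 0.0007^(1/2) = 0.026458.
Then 1/n = 1/0.039 = 25.64.
V = 25.64 * 2.0383 * 0.026458 = 1.3828 m/s.

1.3828


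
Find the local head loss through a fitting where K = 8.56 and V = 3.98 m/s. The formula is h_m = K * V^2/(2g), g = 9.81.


Minor loss formula: h_m = K * V^2/(2g).
V^2 = 3.98^2 = 15.8404.
V^2/(2g) = 15.8404 / 19.62 = 0.8074 m.
h_m = 8.56 * 0.8074 = 6.911 m.

6.911


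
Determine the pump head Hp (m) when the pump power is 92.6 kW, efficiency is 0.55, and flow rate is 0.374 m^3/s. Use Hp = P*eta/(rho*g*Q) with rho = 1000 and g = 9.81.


Pump head formula: Hp = P * eta / (rho * g * Q).
Numerator: P * eta = 92.6 * 1000 * 0.55 = 50930.0 W.
Denominator: rho * g * Q = 1000 * 9.81 * 0.374 = 3668.94.
Hp = 50930.0 / 3668.94 = 13.88 m.

13.88


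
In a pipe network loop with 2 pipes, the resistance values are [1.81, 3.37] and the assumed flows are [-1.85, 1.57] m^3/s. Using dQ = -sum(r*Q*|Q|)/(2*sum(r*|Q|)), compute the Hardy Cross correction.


Numerator terms (r*Q*|Q|): 1.81*-1.85*|-1.85| = -6.1947; 3.37*1.57*|1.57| = 8.3067.
Sum of numerator = 2.112.
Denominator terms (r*|Q|): 1.81*|-1.85| = 3.3485; 3.37*|1.57| = 5.2909.
2 * sum of denominator = 2 * 8.6394 = 17.2788.
dQ = -2.112 / 17.2788 = -0.1222 m^3/s.

-0.1222


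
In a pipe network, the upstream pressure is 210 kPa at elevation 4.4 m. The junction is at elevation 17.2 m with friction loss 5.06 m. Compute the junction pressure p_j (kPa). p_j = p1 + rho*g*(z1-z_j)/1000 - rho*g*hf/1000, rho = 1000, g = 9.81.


Junction pressure: p_j = p1 + rho*g*(z1 - z_j)/1000 - rho*g*hf/1000.
Elevation term = 1000*9.81*(4.4 - 17.2)/1000 = -125.568 kPa.
Friction term = 1000*9.81*5.06/1000 = 49.639 kPa.
p_j = 210 + -125.568 - 49.639 = 34.79 kPa.

34.79


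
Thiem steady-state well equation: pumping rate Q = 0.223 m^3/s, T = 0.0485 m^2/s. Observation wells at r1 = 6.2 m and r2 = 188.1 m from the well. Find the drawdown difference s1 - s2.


Thiem equation: s1 - s2 = Q/(2*pi*T) * ln(r2/r1).
ln(r2/r1) = ln(188.1/6.2) = 3.4124.
Q/(2*pi*T) = 0.223 / (2*pi*0.0485) = 0.223 / 0.3047 = 0.7318.
s1 - s2 = 0.7318 * 3.4124 = 2.4972 m.

2.4972


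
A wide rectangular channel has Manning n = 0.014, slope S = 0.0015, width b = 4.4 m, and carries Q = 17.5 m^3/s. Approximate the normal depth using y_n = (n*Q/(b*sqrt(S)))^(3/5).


We use the wide-channel approximation y_n = (n*Q/(b*sqrt(S)))^(3/5).
sqrt(S) = sqrt(0.0015) = 0.03873.
Numerator: n*Q = 0.014 * 17.5 = 0.245.
Denominator: b*sqrt(S) = 4.4 * 0.03873 = 0.170412.
arg = 1.4377.
y_n = 1.4377^(3/5) = 1.2434 m.

1.2434


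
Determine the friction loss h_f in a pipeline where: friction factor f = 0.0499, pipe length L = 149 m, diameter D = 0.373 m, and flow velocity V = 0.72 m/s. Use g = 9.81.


Darcy-Weisbach equation: h_f = f * (L/D) * V^2/(2g).
f * L/D = 0.0499 * 149/0.373 = 19.9332.
V^2/(2g) = 0.72^2 / (2*9.81) = 0.5184 / 19.62 = 0.0264 m.
h_f = 19.9332 * 0.0264 = 0.527 m.

0.527


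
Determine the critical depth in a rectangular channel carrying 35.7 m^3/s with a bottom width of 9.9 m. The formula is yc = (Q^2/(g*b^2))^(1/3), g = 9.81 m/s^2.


Using yc = (Q^2 / (g * b^2))^(1/3):
Q^2 = 35.7^2 = 1274.49.
g * b^2 = 9.81 * 9.9^2 = 9.81 * 98.01 = 961.48.
Q^2 / (g*b^2) = 1274.49 / 961.48 = 1.3256.
yc = 1.3256^(1/3) = 1.0985 m.

1.0985


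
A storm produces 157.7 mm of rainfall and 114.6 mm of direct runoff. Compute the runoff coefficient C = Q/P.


The runoff coefficient C = runoff depth / rainfall depth.
C = 114.6 / 157.7
  = 0.7267.

0.7267


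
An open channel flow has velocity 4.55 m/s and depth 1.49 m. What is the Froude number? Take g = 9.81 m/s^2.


The Froude number is defined as Fr = V / sqrt(g*y).
g*y = 9.81 * 1.49 = 14.6169.
sqrt(g*y) = sqrt(14.6169) = 3.8232.
Fr = 4.55 / 3.8232 = 1.1901.

1.1901


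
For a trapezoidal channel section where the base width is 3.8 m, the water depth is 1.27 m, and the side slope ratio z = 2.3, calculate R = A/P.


For a trapezoidal section with side slope z:
A = (b + z*y)*y = (3.8 + 2.3*1.27)*1.27 = 8.536 m^2.
P = b + 2*y*sqrt(1 + z^2) = 3.8 + 2*1.27*sqrt(1 + 2.3^2) = 10.17 m.
R = A/P = 8.536 / 10.17 = 0.8393 m.

0.8393


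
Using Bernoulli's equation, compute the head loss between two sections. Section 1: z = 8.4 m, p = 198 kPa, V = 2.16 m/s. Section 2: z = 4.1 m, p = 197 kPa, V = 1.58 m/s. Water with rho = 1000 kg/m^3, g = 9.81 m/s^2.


Total head at each section: H = z + p/(rho*g) + V^2/(2g).
H1 = 8.4 + 198*1000/(1000*9.81) + 2.16^2/(2*9.81)
   = 8.4 + 20.183 + 0.2378
   = 28.821 m.
H2 = 4.1 + 197*1000/(1000*9.81) + 1.58^2/(2*9.81)
   = 4.1 + 20.082 + 0.1272
   = 24.309 m.
h_L = H1 - H2 = 28.821 - 24.309 = 4.512 m.

4.512
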